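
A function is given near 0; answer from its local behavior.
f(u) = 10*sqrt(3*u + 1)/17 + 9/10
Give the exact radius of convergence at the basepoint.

The radius of convergence is 1/3.

Branch term (10/17)*sqrt(1 - u/(-1/3)): its argument vanishes at u = -1/3, a square-root branch point, modulus 1/3.
The radius of convergence is the smallest modulus among the singular points: 1/3.


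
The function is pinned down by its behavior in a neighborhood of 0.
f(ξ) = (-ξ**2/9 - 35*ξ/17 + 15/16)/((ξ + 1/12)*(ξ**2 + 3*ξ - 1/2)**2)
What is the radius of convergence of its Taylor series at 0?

Denominator factor (ξ + 1/12): pole of order 1 at -1/12, modulus 1/12.
Denominator factor (ξ**2 + 3*ξ - 1/2)^2: discriminant 11, real irrational roots -3/2 + (1/2)*sqrt(11) and -3/2 - (1/2)*sqrt(11); poles of order 2, moduli -3/2 + (1/2)*sqrt(11) and 3/2 + (1/2)*sqrt(11).
The radius of convergence is the smallest modulus among the singular points: 1/12.

The radius of convergence is 1/12.


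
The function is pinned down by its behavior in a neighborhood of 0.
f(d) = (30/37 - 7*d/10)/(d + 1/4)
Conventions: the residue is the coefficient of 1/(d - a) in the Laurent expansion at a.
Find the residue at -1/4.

The residue is 1459/1480.

At the order-1 pole -1/4 set g(d) = (d - (-1/4))*f(d) = 30/37 - 7*d/10.
Simple pole: residue = g(a) at a = -1/4, which is 1459/1480.


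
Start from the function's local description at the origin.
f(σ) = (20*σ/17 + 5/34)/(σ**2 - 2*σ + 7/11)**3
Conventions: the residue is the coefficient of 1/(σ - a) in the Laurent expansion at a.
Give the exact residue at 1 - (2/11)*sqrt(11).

The factor σ**2 - 2*σ + 7/11 splits as (σ - a)(σ - a') with a = 1 - (2/11)*sqrt(11), a' = 1 + (2/11)*sqrt(11). At the order-3 pole a set g(σ) = (σ - a)^3*f(σ) = [20*σ/17 + 5/34] / (σ - a')^3.
Order-3 pole: residue = g''(a)/2; g''(1 - (2/11)*sqrt(11)) = -(16335/8704)*sqrt(11), so the residue is -(16335/17408)*sqrt(11).

The residue is -(16335/17408)*sqrt(11).


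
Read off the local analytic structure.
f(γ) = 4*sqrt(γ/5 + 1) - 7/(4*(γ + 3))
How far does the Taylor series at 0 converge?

The radius of convergence is 3.

Denominator factor (γ + 3): pole of order 1 at -3, modulus 3.
Branch term (4)*sqrt(1 - γ/(-5)): its argument vanishes at γ = -5, a square-root branch point, modulus 5.
The radius of convergence is the smallest modulus among the singular points: 3.


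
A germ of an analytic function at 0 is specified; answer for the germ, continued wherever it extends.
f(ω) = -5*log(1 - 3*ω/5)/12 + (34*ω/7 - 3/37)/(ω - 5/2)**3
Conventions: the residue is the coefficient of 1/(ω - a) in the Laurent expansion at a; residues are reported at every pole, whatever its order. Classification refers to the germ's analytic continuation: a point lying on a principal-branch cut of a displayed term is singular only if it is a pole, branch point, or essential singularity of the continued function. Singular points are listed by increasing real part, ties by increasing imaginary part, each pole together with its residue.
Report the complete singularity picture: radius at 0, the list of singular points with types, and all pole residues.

Radius of convergence at 0: 5/3.
At 5/3: a logarithmic branch point.
At 5/2: a pole of order 3; residue 0.

Denominator factor (ω - 5/2)^3: pole of order 3 at 5/2, modulus 5/2.
Branch term (-5/12)*log(1 - ω/(5/3)): its argument vanishes at ω = 5/3, a logarithmic branch point, modulus 5/3.
The radius of convergence is the smallest modulus among the singular points: 5/3.
The branch term is analytic at 5/2 and contributes nothing to the residue; only the rational part matters.
At the order-3 pole 5/2 set g(ω) = (ω - (5/2))^3*(rational part) = 34*ω/7 - 3/37.
Order-3 pole: residue = g''(a)/2; g''(5/2) = 0, so the residue is 0.
List the singular points by increasing real part (a conjugate pair: the negative imaginary part first).


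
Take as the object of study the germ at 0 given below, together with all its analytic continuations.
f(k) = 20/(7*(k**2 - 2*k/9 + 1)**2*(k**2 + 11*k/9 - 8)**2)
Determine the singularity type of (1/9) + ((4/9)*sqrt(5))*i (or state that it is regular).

The denominator factor k**2 - 2*k/9 + 1 vanishes at (1/9) + ((4/9)*sqrt(5))*i and appears to the power 2; the numerator there equals 20/7, nonzero, and no other factor vanishes.
Hence a pole whose order is the multiplicity, 2.

The point is a pole of order 2.


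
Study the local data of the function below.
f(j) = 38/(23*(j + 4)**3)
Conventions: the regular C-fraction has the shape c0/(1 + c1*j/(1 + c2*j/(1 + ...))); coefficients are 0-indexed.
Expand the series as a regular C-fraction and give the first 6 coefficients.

The regular C-fraction coefficients are [19/736, 3/4, -1/4, 1/6, -1/24, 1/8].

Taylor coefficients (expand at 0): a_0 = 19/736, a_1 = -57/2944, a_2 = 57/5888, a_3 = -95/23552, a_4 = 285/188416, a_5 = -399/753664.
c0 = a_0 = 19/736. Peel one level at a time: if S = 1 + c*j/S' with S'(0) = 1, then c is the j-coefficient of S and S' = c*j/(S - 1).
S_1 = c0/f = 1 + (3/4)*j + (3/16)*j^2 + ...; c1 = 3/4.
S_2 = c1*j/(S_1 - 1) = 1 + (-1/4)*j + (1/24)*j^2 + ...; c2 = -1/4.
S_3 = c2*j/(S_2 - 1) = 1 + (1/6)*j + (1/144)*j^2 + ...; c3 = 1/6.
S_4 = c3*j/(S_3 - 1) = 1 + (-1/24)*j + (1/192)*j^2 + ...; c4 = -1/24.
S_5 = c4*j/(S_4 - 1) = 1 + (1/8)*j + ...; c5 = 1/8.


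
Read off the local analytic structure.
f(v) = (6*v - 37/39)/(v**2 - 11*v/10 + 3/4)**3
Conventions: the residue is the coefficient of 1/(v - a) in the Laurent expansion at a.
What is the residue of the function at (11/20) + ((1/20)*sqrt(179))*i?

The factor v**2 - 11*v/10 + 3/4 splits as (v - a)(v - a') with a = (11/20) + ((1/20)*sqrt(179))*i, a' = (11/20) - ((1/20)*sqrt(179))*i. At the order-3 pole a set g(v) = (v - a)^3*f(v) = [6*v - 37/39] / (v - a')^3.
Order-3 pole: residue = g''(a)/2; g''((11/20) + ((1/20)*sqrt(179))*i) = -((36680000/74559407)*sqrt(179))*i, so the residue is -((18340000/74559407)*sqrt(179))*i.

The residue is -((18340000/74559407)*sqrt(179))*i.


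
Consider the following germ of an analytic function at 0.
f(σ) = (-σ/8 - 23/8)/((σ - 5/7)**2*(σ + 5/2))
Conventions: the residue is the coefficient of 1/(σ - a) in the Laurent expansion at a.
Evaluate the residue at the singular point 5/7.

The residue is 2009/8100.

At the order-2 pole 5/7 set g(σ) = (σ - (5/7))^2*f(σ) = (-σ/8 - 23/8)/(σ + 5/2).
Order-2 pole: residue = g'(a); g'(5/7) = 2009/8100, so the residue is 2009/8100.


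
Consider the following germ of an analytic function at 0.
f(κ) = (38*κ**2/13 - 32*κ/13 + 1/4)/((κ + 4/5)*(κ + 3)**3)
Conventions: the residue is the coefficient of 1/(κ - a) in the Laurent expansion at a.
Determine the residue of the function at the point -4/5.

The residue is 2045/5324.

At the order-1 pole -4/5 set g(κ) = (κ - (-4/5))*f(κ) = (38*κ**2/13 - 32*κ/13 + 1/4)/(κ + 3)**3.
Simple pole: residue = g(a) at a = -4/5, which is 2045/5324.


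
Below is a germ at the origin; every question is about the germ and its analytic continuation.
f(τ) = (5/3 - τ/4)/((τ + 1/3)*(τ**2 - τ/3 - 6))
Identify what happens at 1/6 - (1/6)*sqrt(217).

The point is a pole of order 1.

The denominator factor τ**2 - τ/3 - 6 vanishes at 1/6 - (1/6)*sqrt(217) and appears to the power 1; the numerator there equals 13/8 + (1/24)*sqrt(217), nonzero, and no other factor vanishes.
Hence a pole whose order is the multiplicity, 1.


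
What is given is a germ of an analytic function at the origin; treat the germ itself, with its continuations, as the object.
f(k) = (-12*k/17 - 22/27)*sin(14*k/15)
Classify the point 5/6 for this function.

The point is a regular point.

There is no denominator, hence no pole anywhere.
The factor sin(14*k/15) is entire.
So the germ continues analytically to 5/6.


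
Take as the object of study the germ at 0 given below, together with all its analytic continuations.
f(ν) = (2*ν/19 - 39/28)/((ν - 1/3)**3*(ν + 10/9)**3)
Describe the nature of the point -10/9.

The point is a pole of order 3.

The denominator factor ν + 10/9 vanishes at -10/9 and appears to the power 3; the numerator there equals -7229/4788, nonzero, and no other factor vanishes.
Hence a pole whose order is the multiplicity, 3.


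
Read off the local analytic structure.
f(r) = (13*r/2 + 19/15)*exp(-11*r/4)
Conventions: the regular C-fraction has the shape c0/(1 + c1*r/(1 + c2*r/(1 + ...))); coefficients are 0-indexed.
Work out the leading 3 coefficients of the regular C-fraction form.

Taylor coefficients (expand at 0): a_0 = 19/15, a_1 = 181/60, a_2 = -6281/480.
c0 = a_0 = 19/15. Peel one level at a time: if S = 1 + c*r/S' with S'(0) = 1, then c is the r-coefficient of S and S' = c*r/(S - 1).
S_1 = c0/f = 1 + (-181/76)*r + (184861/11552)*r^2 + ...; c1 = -181/76.
S_2 = c1*r/(S_1 - 1) = 1 + (184861/27512)*r + ...; c2 = 184861/27512.

The regular C-fraction coefficients are [19/15, -181/76, 184861/27512].


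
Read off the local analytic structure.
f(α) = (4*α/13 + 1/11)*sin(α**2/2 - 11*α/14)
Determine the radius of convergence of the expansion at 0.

The radius of convergence is infinite.

The factor sin(α**2/2 - 11*α/14) is entire and contributes no finite singular point.
The polynomial part has no poles.
No finite singular points: the Taylor series at 0 converges everywhere.


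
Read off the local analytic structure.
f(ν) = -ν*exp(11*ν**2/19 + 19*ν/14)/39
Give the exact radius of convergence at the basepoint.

The radius of convergence is infinite.

The factor exp(11*ν**2/19 + 19*ν/14) is entire and contributes no finite singular point.
The polynomial part has no poles.
No finite singular points: the Taylor series at 0 converges everywhere.


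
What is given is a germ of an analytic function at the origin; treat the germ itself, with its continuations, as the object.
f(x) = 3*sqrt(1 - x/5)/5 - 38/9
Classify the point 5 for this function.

The point is an algebraic (square-root) branch point.

The term (3/5)*sqrt(1 - x/(5)) has argument 1 - 5/(5) = 0 at 5: a square-root (algebraic, two-sheeted) branch point; the remaining terms are analytic or single-valued there.


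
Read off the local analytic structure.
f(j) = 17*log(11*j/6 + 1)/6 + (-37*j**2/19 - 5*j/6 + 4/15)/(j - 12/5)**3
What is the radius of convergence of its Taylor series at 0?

Denominator factor (j - 12/5)^3: pole of order 3 at 12/5, modulus 12/5.
Branch term (17/6)*log(1 - j/(-6/11)): its argument vanishes at j = -6/11, a logarithmic branch point, modulus 6/11.
The radius of convergence is the smallest modulus among the singular points: 6/11.

The radius of convergence is 6/11.


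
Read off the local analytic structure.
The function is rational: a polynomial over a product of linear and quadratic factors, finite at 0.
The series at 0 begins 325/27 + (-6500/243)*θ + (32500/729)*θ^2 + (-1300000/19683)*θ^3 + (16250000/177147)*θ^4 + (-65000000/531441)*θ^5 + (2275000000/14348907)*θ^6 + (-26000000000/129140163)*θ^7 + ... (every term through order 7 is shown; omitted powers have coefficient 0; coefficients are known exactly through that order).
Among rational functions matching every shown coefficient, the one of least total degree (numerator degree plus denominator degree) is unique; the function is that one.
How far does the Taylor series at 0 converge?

The radius of convergence is 9/10.

No rational of total degree below 2 reproduces all 8 coefficients; solving the [0/2] Pade equations on them gives f(θ) = 39/(4*(θ + 9/10)**2), whose expansion matches every shown term.
Denominator factor (θ + 9/10)^2: pole of order 2 at -9/10, modulus 9/10.
The radius of convergence is the smallest modulus among the singular points: 9/10.


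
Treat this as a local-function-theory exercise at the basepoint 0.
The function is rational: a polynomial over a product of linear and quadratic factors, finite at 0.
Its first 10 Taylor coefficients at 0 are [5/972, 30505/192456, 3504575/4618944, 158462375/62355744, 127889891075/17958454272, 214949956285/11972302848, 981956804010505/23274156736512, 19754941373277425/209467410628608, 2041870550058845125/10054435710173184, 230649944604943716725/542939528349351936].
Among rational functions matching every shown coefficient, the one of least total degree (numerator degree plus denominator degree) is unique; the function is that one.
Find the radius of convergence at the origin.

The radius of convergence is 3/5.

No rational of total degree below 8 reproduces all 10 coefficients; solving the [1/7] Pade equations on them gives f(τ) = (-34*τ/33 - 1/25)/((τ - 3/5)**3*(τ**2 + τ/6 - 6)**2), whose expansion matches every shown term.
Denominator factor (τ - 3/5)^3: pole of order 3 at 3/5, modulus 3/5.
Denominator factor (τ**2 + τ/6 - 6)^2: discriminant 865/36, real irrational roots -1/12 + (1/12)*sqrt(865) and -1/12 - (1/12)*sqrt(865); poles of order 2, moduli -1/12 + (1/12)*sqrt(865) and 1/12 + (1/12)*sqrt(865).
The radius of convergence is the smallest modulus among the singular points: 3/5.


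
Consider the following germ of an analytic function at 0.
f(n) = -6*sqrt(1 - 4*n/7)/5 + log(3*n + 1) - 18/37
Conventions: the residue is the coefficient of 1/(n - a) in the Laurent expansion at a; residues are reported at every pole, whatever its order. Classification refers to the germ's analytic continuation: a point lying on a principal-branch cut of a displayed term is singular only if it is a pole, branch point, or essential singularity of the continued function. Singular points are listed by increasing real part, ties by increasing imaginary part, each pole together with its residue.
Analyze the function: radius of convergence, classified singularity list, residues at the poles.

Branch term (-6/5)*sqrt(1 - n/(7/4)): its argument vanishes at n = 7/4, a square-root branch point, modulus 7/4.
Branch term (1)*log(1 - n/(-1/3)): its argument vanishes at n = -1/3, a logarithmic branch point, modulus 1/3.
The radius of convergence is the smallest modulus among the singular points: 1/3.
List the singular points by increasing real part (a conjugate pair: the negative imaginary part first).

Radius of convergence at 0: 1/3.
At -1/3: a logarithmic branch point.
At 7/4: an algebraic (square-root) branch point.


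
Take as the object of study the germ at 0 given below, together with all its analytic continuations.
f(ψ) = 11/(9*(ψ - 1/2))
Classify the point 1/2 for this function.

The point is a pole of order 1.

The denominator factor ψ - 1/2 vanishes at 1/2 and appears to the power 1; the numerator there equals 11/9, nonzero, and no other factor vanishes.
Hence a pole whose order is the multiplicity, 1.


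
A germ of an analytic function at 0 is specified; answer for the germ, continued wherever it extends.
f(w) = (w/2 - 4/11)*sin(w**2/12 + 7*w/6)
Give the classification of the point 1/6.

There is no denominator, hence no pole anywhere.
The factor sin(w**2/12 + 7*w/6) is entire.
So the germ continues analytically to 1/6.

The point is a regular point.


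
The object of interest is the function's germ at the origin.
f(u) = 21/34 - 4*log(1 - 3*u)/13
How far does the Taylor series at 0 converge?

The radius of convergence is 1/3.

Branch term (-4/13)*log(1 - u/(1/3)): its argument vanishes at u = 1/3, a logarithmic branch point, modulus 1/3.
The radius of convergence is the smallest modulus among the singular points: 1/3.


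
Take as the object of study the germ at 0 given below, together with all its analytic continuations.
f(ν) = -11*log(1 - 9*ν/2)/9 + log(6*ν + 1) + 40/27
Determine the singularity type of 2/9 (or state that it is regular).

The point is a logarithmic branch point.

The term (-11/9)*log(1 - ν/(2/9)) has argument 1 - 2/9/(2/9) = 0 at 2/9: a logarithmic (infinitely-sheeted) branch point; the remaining terms are analytic or single-valued there.


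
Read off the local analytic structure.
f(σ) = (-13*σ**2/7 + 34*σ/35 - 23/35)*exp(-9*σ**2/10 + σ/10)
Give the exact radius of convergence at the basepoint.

The factor exp(-9*σ**2/10 + σ/10) is entire and contributes no finite singular point.
The polynomial part has no poles.
No finite singular points: the Taylor series at 0 converges everywhere.

The radius of convergence is infinite.


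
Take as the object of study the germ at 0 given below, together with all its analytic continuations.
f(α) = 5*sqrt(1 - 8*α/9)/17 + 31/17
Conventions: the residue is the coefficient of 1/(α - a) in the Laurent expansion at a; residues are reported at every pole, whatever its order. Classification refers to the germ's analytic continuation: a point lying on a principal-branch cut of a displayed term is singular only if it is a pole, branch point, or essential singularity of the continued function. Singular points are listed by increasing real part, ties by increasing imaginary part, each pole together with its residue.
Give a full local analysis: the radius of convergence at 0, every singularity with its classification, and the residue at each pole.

Branch term (5/17)*sqrt(1 - α/(9/8)): its argument vanishes at α = 9/8, a square-root branch point, modulus 9/8.
The radius of convergence is the smallest modulus among the singular points: 9/8.

Radius of convergence at 0: 9/8.
At 9/8: an algebraic (square-root) branch point.


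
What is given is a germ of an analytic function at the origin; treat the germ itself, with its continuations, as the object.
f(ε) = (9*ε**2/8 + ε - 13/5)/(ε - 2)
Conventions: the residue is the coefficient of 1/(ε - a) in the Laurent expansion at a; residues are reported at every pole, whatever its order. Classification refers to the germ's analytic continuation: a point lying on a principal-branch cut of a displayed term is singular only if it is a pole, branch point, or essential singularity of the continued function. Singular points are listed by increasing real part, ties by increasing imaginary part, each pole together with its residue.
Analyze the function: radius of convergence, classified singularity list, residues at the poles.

Radius of convergence at 0: 2.
At 2: a pole of order 1; residue 39/10.

Denominator factor (ε - 2): pole of order 1 at 2, modulus 2.
The radius of convergence is the smallest modulus among the singular points: 2.
At the order-1 pole 2 set g(ε) = (ε - (2))*f(ε) = 9*ε**2/8 + ε - 13/5.
Simple pole: residue = g(a) at a = 2, which is 39/10.


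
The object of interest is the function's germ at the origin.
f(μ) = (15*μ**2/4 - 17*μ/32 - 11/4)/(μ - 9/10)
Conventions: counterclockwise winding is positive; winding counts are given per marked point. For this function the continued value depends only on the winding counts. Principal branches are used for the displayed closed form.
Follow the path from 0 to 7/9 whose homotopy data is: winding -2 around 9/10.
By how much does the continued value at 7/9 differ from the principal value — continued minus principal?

Continued minus principal equals 0.

The function is rational, hence single-valued: continuing it around any pole returns the same value, so the difference is 0.


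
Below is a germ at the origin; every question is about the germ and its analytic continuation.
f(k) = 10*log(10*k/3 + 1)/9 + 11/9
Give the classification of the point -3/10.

The term (10/9)*log(1 - k/(-3/10)) has argument 1 - -3/10/(-3/10) = 0 at -3/10: a logarithmic (infinitely-sheeted) branch point; the remaining terms are analytic or single-valued there.

The point is a logarithmic branch point.


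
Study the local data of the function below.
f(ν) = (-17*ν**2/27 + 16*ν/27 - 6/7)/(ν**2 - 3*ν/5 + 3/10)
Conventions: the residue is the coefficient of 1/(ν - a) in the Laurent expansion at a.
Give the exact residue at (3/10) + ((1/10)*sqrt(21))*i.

The factor ν**2 - 3*ν/5 + 3/10 splits as (ν - a)(ν - a') with a = (3/10) + ((1/10)*sqrt(21))*i, a' = (3/10) - ((1/10)*sqrt(21))*i. At the order-1 pole a set g(ν) = (ν - a)*f(ν) = [-17*ν**2/27 + 16*ν/27 - 6/7] / (ν - a').
Simple pole: residue = g(a) at a = (3/10) + ((1/10)*sqrt(21))*i, which is (29/270) + ((317/2205)*sqrt(21))*i.

The residue is (29/270) + ((317/2205)*sqrt(21))*i.


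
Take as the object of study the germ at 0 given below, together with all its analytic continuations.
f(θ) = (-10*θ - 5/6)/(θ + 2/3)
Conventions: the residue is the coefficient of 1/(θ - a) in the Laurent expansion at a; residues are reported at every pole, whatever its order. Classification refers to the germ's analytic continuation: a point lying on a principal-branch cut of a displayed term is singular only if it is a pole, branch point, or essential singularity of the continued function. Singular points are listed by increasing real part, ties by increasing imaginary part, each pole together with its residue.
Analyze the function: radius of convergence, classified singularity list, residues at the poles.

Radius of convergence at 0: 2/3.
At -2/3: a pole of order 1; residue 35/6.

Denominator factor (θ + 2/3): pole of order 1 at -2/3, modulus 2/3.
The radius of convergence is the smallest modulus among the singular points: 2/3.
At the order-1 pole -2/3 set g(θ) = (θ - (-2/3))*f(θ) = -10*θ - 5/6.
Simple pole: residue = g(a) at a = -2/3, which is 35/6.


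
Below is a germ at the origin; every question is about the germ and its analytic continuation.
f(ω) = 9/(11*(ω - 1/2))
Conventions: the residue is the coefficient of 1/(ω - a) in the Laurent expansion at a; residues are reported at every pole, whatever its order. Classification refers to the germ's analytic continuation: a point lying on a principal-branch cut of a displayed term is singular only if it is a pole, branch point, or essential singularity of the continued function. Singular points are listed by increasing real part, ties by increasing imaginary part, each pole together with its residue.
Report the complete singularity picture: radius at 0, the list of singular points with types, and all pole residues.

Radius of convergence at 0: 1/2.
At 1/2: a pole of order 1; residue 9/11.

Denominator factor (ω - 1/2): pole of order 1 at 1/2, modulus 1/2.
The radius of convergence is the smallest modulus among the singular points: 1/2.
At the order-1 pole 1/2 set g(ω) = (ω - (1/2))*f(ω) = 9/11.
Simple pole: residue = g(a) at a = 1/2, which is 9/11.


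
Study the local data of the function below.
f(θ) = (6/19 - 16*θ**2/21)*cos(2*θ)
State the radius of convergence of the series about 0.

The radius of convergence is infinite.

The factor cos(2*θ) is entire and contributes no finite singular point.
The polynomial part has no poles.
No finite singular points: the Taylor series at 0 converges everywhere.


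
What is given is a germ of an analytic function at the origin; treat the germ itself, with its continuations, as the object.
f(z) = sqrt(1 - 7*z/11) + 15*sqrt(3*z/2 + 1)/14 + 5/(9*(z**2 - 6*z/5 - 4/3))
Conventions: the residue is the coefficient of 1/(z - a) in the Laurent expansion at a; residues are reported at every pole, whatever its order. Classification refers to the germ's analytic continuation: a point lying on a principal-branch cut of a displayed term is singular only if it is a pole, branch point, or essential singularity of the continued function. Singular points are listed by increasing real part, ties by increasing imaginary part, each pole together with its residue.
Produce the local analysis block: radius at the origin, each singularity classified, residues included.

Denominator factor (z**2 - 6*z/5 - 4/3): discriminant 508/75, real irrational roots 3/5 + (1/15)*sqrt(381) and 3/5 - (1/15)*sqrt(381); poles of order 1, moduli 3/5 + (1/15)*sqrt(381) and -3/5 + (1/15)*sqrt(381).
Branch term (15/14)*sqrt(1 - z/(-2/3)): its argument vanishes at z = -2/3, a square-root branch point, modulus 2/3.
Branch term (1)*sqrt(1 - z/(11/7)): its argument vanishes at z = 11/7, a square-root branch point, modulus 11/7.
The radius of convergence is the smallest modulus among the singular points: 2/3.
The branch terms are analytic at 3/5 - (1/15)*sqrt(381) and contribute nothing to the residue; only the rational part matters.
The factor z**2 - 6*z/5 - 4/3 splits as (z - a)(z - a') with a = 3/5 - (1/15)*sqrt(381), a' = 3/5 + (1/15)*sqrt(381). At the order-1 pole a set g(z) = (z - a)*(rational part) = [5/9] / (z - a').
Simple pole: residue = g(a) at a = 3/5 - (1/15)*sqrt(381), which is -(25/2286)*sqrt(381).
The branch terms are analytic at 3/5 + (1/15)*sqrt(381) and contribute nothing to the residue; only the rational part matters.
The factor z**2 - 6*z/5 - 4/3 splits as (z - a)(z - a') with a = 3/5 + (1/15)*sqrt(381), a' = 3/5 - (1/15)*sqrt(381). At the order-1 pole a set g(z) = (z - a)*(rational part) = [5/9] / (z - a').
Simple pole: residue = g(a) at a = 3/5 + (1/15)*sqrt(381), which is (25/2286)*sqrt(381).
List the singular points by increasing real part (a conjugate pair: the negative imaginary part first).

Radius of convergence at 0: 2/3.
At 3/5 - (1/15)*sqrt(381): a pole of order 1; residue -(25/2286)*sqrt(381).
At -2/3: an algebraic (square-root) branch point.
At 11/7: an algebraic (square-root) branch point.
At 3/5 + (1/15)*sqrt(381): a pole of order 1; residue (25/2286)*sqrt(381).


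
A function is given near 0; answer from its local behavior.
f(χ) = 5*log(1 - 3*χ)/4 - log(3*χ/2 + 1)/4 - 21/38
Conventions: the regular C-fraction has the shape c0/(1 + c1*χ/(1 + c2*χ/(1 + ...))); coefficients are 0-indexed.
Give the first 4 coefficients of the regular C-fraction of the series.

Taylor coefficients (expand at 0): a_0 = -21/38, a_1 = -33/8, a_2 = -171/32, a_3 = -369/32.
c0 = a_0 = -21/38. Peel one level at a time: if S = 1 + c*χ/S' with S'(0) = 1, then c is the χ-coefficient of S and S' = c*χ/(S - 1).
S_1 = c0/f = 1 + (-209/28)*χ + (9025/196)*χ^2 + ...; c1 = -209/28.
S_2 = c1*χ/(S_1 - 1) = 1 + (475/77)*χ + (-2163/1936)*χ^2 + ...; c2 = 475/77.
S_3 = c2*χ/(S_2 - 1) = 1 + (15141/83600)*χ + ...; c3 = 15141/83600.

The regular C-fraction coefficients are [-21/38, -209/28, 475/77, 15141/83600].


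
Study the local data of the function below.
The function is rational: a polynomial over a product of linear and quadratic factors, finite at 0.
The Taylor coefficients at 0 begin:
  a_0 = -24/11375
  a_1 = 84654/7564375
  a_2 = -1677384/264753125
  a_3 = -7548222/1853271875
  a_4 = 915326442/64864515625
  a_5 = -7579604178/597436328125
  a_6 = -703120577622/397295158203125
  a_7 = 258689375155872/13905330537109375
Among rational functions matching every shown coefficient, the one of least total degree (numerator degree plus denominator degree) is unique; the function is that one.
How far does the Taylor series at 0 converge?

No rational of total degree below 6 reproduces all 8 coefficients; solving the [1/5] Pade equations on them gives f(λ) = (8/39 - 18*λ/19)/((λ - 5)**3*(λ**2 + λ + 7/9)), whose expansion matches every shown term.
Denominator factor (λ**2 + λ + 7/9): discriminant -19/9, complex-conjugate roots (-1/2) + ((1/6)*sqrt(19))*i and (-1/2) - ((1/6)*sqrt(19))*i; poles of order 1, moduli (1/3)*sqrt(7) and (1/3)*sqrt(7).
Denominator factor (λ - 5)^3: pole of order 3 at 5, modulus 5.
The radius of convergence is the smallest modulus among the singular points: (1/3)*sqrt(7).

The radius of convergence is (1/3)*sqrt(7).


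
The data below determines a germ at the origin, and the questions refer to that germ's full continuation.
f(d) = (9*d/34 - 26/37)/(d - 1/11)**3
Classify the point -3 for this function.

The point is a regular point.

Denominator factors: d - 1/11 = -34/11 at d = -3 — none vanishes.
So the germ continues analytically to -3.


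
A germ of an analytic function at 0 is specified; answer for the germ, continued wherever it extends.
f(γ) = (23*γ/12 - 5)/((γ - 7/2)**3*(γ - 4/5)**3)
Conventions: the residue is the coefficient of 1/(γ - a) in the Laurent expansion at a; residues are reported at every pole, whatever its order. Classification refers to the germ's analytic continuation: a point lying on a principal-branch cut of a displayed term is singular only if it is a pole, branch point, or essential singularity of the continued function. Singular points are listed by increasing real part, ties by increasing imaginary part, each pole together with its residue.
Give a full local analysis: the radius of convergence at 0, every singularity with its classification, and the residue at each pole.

Radius of convergence at 0: 4/5.
At 4/5: a pole of order 3; residue 527500/14348907.
At 7/2: a pole of order 3; residue -527500/14348907.

Denominator factor (γ - 4/5)^3: pole of order 3 at 4/5, modulus 4/5.
Denominator factor (γ - 7/2)^3: pole of order 3 at 7/2, modulus 7/2.
The radius of convergence is the smallest modulus among the singular points: 4/5.
At the order-3 pole 4/5 set g(γ) = (γ - (4/5))^3*f(γ) = (23*γ/12 - 5)/(γ - 7/2)**3.
Order-3 pole: residue = g''(a)/2; g''(4/5) = 1055000/14348907, so the residue is 527500/14348907.
At the order-3 pole 7/2 set g(γ) = (γ - (7/2))^3*f(γ) = (23*γ/12 - 5)/(γ - 4/5)**3.
Order-3 pole: residue = g''(a)/2; g''(7/2) = -1055000/14348907, so the residue is -527500/14348907.
List the singular points by increasing real part (a conjugate pair: the negative imaginary part first).


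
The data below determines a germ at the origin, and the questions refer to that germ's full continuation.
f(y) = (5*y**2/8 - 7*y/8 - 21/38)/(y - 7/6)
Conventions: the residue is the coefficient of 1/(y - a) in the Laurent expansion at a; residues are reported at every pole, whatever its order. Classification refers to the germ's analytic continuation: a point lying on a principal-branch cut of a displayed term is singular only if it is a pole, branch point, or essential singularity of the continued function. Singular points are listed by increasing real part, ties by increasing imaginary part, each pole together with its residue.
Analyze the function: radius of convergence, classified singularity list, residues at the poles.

Radius of convergence at 0: 7/6.
At 7/6: a pole of order 1; residue -3955/5472.

Denominator factor (y - 7/6): pole of order 1 at 7/6, modulus 7/6.
The radius of convergence is the smallest modulus among the singular points: 7/6.
At the order-1 pole 7/6 set g(y) = (y - (7/6))*f(y) = 5*y**2/8 - 7*y/8 - 21/38.
Simple pole: residue = g(a) at a = 7/6, which is -3955/5472.


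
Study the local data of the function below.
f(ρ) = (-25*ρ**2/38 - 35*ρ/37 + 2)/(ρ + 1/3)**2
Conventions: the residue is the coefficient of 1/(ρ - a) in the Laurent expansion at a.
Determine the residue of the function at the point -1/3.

The residue is -1070/2109.

At the order-2 pole -1/3 set g(ρ) = (ρ - (-1/3))^2*f(ρ) = -25*ρ**2/38 - 35*ρ/37 + 2.
Order-2 pole: residue = g'(a); g'(-1/3) = -1070/2109, so the residue is -1070/2109.


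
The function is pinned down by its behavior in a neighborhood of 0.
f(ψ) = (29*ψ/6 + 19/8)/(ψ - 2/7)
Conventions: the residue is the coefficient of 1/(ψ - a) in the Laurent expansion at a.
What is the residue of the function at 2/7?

The residue is 631/168.

At the order-1 pole 2/7 set g(ψ) = (ψ - (2/7))*f(ψ) = 29*ψ/6 + 19/8.
Simple pole: residue = g(a) at a = 2/7, which is 631/168.


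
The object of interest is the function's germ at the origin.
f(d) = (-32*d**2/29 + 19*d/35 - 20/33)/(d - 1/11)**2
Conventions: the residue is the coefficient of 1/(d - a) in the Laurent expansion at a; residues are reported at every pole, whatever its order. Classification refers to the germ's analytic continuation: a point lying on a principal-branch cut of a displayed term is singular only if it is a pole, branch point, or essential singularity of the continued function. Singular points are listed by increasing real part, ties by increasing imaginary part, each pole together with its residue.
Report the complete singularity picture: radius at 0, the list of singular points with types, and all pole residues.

Radius of convergence at 0: 1/11.
At 1/11: a pole of order 2; residue 3821/11165.

Denominator factor (d - 1/11)^2: pole of order 2 at 1/11, modulus 1/11.
The radius of convergence is the smallest modulus among the singular points: 1/11.
At the order-2 pole 1/11 set g(d) = (d - (1/11))^2*f(d) = -32*d**2/29 + 19*d/35 - 20/33.
Order-2 pole: residue = g'(a); g'(1/11) = 3821/11165, so the residue is 3821/11165.


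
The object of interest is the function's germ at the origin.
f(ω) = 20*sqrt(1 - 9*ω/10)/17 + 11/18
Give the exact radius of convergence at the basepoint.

The radius of convergence is 10/9.

Branch term (20/17)*sqrt(1 - ω/(10/9)): its argument vanishes at ω = 10/9, a square-root branch point, modulus 10/9.
The radius of convergence is the smallest modulus among the singular points: 10/9.


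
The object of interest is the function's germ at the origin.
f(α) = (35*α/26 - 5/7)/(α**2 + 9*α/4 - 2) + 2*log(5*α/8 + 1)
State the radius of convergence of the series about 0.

Denominator factor (α**2 + 9*α/4 - 2): discriminant 209/16, real irrational roots -9/8 + (1/8)*sqrt(209) and -9/8 - (1/8)*sqrt(209); poles of order 1, moduli -9/8 + (1/8)*sqrt(209) and 9/8 + (1/8)*sqrt(209).
Branch term (2)*log(1 - α/(-8/5)): its argument vanishes at α = -8/5, a logarithmic branch point, modulus 8/5.
The radius of convergence is the smallest modulus among the singular points: -9/8 + (1/8)*sqrt(209).

The radius of convergence is -9/8 + (1/8)*sqrt(209).


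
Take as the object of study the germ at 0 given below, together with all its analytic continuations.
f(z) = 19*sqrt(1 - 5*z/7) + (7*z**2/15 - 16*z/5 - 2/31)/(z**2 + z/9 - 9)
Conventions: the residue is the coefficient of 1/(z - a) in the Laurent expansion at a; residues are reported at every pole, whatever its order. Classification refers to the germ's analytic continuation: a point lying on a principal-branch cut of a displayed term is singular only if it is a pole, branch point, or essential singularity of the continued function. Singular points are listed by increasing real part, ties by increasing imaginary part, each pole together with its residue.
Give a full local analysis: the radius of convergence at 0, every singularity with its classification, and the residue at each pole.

Radius of convergence at 0: 7/5.
At -1/18 - (1/18)*sqrt(2917): a pole of order 1; residue -439/270 - (65027/4883058)*sqrt(2917).
At 7/5: an algebraic (square-root) branch point.
At -1/18 + (1/18)*sqrt(2917): a pole of order 1; residue -439/270 + (65027/4883058)*sqrt(2917).

Denominator factor (z**2 + z/9 - 9): discriminant 2917/81, real irrational roots -1/18 + (1/18)*sqrt(2917) and -1/18 - (1/18)*sqrt(2917); poles of order 1, moduli -1/18 + (1/18)*sqrt(2917) and 1/18 + (1/18)*sqrt(2917).
Branch term (19)*sqrt(1 - z/(7/5)): its argument vanishes at z = 7/5, a square-root branch point, modulus 7/5.
The radius of convergence is the smallest modulus among the singular points: 7/5.
The branch term is analytic at -1/18 - (1/18)*sqrt(2917) and contributes nothing to the residue; only the rational part matters.
The factor z**2 + z/9 - 9 splits as (z - a)(z - a') with a = -1/18 - (1/18)*sqrt(2917), a' = -1/18 + (1/18)*sqrt(2917). At the order-1 pole a set g(z) = (z - a)*(rational part) = [7*z**2/15 - 16*z/5 - 2/31] / (z - a').
Simple pole: residue = g(a) at a = -1/18 - (1/18)*sqrt(2917), which is -439/270 - (65027/4883058)*sqrt(2917).
The branch term is analytic at -1/18 + (1/18)*sqrt(2917) and contributes nothing to the residue; only the rational part matters.
The factor z**2 + z/9 - 9 splits as (z - a)(z - a') with a = -1/18 + (1/18)*sqrt(2917), a' = -1/18 - (1/18)*sqrt(2917). At the order-1 pole a set g(z) = (z - a)*(rational part) = [7*z**2/15 - 16*z/5 - 2/31] / (z - a').
Simple pole: residue = g(a) at a = -1/18 + (1/18)*sqrt(2917), which is -439/270 + (65027/4883058)*sqrt(2917).
List the singular points by increasing real part (a conjugate pair: the negative imaginary part first).


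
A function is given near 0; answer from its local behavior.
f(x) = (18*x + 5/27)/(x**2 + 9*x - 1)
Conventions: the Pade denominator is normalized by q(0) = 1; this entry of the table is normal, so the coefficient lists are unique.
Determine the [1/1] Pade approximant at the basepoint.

Taylor coefficients needed (expand at 0): a_0 = -5/27, a_1 = -59/3, a_2 = -4784/27.
Write the denominator as Q(x) = 1 + q1*x. Requiring Q*f - P = O(x^3) with deg P <= 1 kills the coefficients of x^2..x^2 in Q*f:
  x^2: a_2 + q1*a_1 = 0, i.e. -4784/27 + (-59/3)*q1 = 0.
Solving this linear system: q1 = -4784/531.
The numerator is Q*f truncated at degree 1: P0 = a_0 = -5/27; P1 = a_1 + q1*a_0 = -258041/14337.

The Pade approximant has numerator coefficients [-5/27, -258041/14337]; denominator coefficients [1, -4784/531].


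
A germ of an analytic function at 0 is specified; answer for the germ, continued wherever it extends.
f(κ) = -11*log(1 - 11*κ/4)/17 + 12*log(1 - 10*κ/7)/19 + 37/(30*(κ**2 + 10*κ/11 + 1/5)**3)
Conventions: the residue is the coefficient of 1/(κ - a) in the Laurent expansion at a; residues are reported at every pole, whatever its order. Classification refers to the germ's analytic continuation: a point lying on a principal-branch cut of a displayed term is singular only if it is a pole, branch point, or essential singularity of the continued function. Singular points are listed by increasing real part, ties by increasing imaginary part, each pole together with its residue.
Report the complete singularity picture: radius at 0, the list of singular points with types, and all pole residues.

Denominator factor (κ**2 + 10*κ/11 + 1/5)^3: discriminant 16/605, real irrational roots -5/11 + (2/55)*sqrt(5) and -5/11 - (2/55)*sqrt(5); poles of order 3, moduli 5/11 - (2/55)*sqrt(5) and 5/11 + (2/55)*sqrt(5).
Branch term (12/19)*log(1 - κ/(7/10)): its argument vanishes at κ = 7/10, a logarithmic branch point, modulus 7/10.
Branch term (-11/17)*log(1 - κ/(4/11)): its argument vanishes at κ = 4/11, a logarithmic branch point, modulus 4/11.
The radius of convergence is the smallest modulus among the singular points: 4/11.
The branch terms are analytic at -5/11 - (2/55)*sqrt(5) and contribute nothing to the residue; only the rational part matters.
The factor κ**2 + 10*κ/11 + 1/5 splits as (κ - a)(κ - a') with a = -5/11 - (2/55)*sqrt(5), a' = -5/11 + (2/55)*sqrt(5). At the order-3 pole a set g(κ) = (κ - a)^3*(rational part) = [37/30] / (κ - a')^3.
Order-3 pole: residue = g''(a)/2; g''(-5/11 - (2/55)*sqrt(5)) = -(29794435/512)*sqrt(5), so the residue is -(29794435/1024)*sqrt(5).
The branch terms are analytic at -5/11 + (2/55)*sqrt(5) and contribute nothing to the residue; only the rational part matters.
The factor κ**2 + 10*κ/11 + 1/5 splits as (κ - a)(κ - a') with a = -5/11 + (2/55)*sqrt(5), a' = -5/11 - (2/55)*sqrt(5). At the order-3 pole a set g(κ) = (κ - a)^3*(rational part) = [37/30] / (κ - a')^3.
Order-3 pole: residue = g''(a)/2; g''(-5/11 + (2/55)*sqrt(5)) = (29794435/512)*sqrt(5), so the residue is (29794435/1024)*sqrt(5).
List the singular points by increasing real part (a conjugate pair: the negative imaginary part first).

Radius of convergence at 0: 4/11.
At -5/11 - (2/55)*sqrt(5): a pole of order 3; residue -(29794435/1024)*sqrt(5).
At -5/11 + (2/55)*sqrt(5): a pole of order 3; residue (29794435/1024)*sqrt(5).
At 4/11: a logarithmic branch point.
At 7/10: a logarithmic branch point.


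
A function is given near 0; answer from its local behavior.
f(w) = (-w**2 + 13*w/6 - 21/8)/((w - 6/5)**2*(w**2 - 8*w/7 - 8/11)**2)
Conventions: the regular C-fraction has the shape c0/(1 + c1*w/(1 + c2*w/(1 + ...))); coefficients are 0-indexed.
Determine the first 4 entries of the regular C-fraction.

Taylor coefficients (expand at 0): a_0 = -21175/6144, a_1 = 438625/55296, a_2 = -68858075/2322432, a_3 = 620007025/8128512.
c0 = a_0 = -21175/6144. Peel one level at a time: if S = 1 + c*w/S' with S'(0) = 1, then c is the w-coefficient of S and S' = c*w/(S - 1).
S_1 = c0/f = 1 + (145/63)*w + (-26239/7938)*w^2 + ...; c1 = 145/63.
S_2 = c1*w/(S_1 - 1) = 1 + (26239/18270)*w + (161522029/37088100)*w^2 + ...; c2 = 26239/18270.
S_3 = c2*w/(S_2 - 1) = 1 + (-161522029/53265170)*w + ...; c3 = -161522029/53265170.

The regular C-fraction coefficients are [-21175/6144, 145/63, 26239/18270, -161522029/53265170].


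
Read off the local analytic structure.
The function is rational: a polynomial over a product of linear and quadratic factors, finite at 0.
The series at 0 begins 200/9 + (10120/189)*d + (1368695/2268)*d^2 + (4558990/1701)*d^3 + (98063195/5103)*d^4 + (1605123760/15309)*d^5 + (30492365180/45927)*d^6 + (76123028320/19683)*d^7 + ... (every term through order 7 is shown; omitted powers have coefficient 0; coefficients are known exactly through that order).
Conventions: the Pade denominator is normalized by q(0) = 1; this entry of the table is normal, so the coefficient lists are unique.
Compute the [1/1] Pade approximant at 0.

The Pade approximant has numerator coefficients [200/9, -4184765/21252]; denominator coefficients [1, -273739/24288].
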